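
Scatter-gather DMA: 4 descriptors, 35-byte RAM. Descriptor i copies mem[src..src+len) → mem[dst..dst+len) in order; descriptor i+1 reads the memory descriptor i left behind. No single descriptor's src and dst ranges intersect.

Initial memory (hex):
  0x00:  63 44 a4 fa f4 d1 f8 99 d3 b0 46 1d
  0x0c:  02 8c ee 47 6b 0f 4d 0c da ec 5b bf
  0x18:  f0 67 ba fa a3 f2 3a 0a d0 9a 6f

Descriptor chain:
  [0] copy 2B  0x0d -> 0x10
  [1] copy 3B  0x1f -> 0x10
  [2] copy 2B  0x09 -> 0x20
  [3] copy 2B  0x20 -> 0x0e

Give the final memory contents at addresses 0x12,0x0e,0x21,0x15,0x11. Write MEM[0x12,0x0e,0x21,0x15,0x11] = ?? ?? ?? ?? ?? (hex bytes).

#0 dst[0x10+2] := {0x8c,0xee}
#1 dst[0x10+3] := {0x0a,0xd0,0x9a}
#2 dst[0x20+2] := {0xb0,0x46}
#3 dst[0x0e+2] := {0xb0,0x46}
query mem[0x12]=0x9a, mem[0x0e]=0xb0, mem[0x21]=0x46, mem[0x15]=0xec, mem[0x11]=0xd0

MEM[0x12,0x0e,0x21,0x15,0x11] = 9a b0 46 ec d0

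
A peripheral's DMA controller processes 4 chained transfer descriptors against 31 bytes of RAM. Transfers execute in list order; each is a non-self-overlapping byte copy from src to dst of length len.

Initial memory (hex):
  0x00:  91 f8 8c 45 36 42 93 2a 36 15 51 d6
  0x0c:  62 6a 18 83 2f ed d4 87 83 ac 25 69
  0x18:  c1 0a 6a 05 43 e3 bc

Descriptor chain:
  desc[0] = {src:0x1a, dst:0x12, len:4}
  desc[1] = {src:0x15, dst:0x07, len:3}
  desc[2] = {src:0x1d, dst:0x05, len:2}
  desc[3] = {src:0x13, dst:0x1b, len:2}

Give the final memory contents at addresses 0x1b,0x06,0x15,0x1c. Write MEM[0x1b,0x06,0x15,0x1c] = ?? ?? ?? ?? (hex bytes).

D0: mem[0x12..0x15] <- [6a 05 43 e3]
D1: mem[0x07..0x09] <- [e3 25 69]
D2: mem[0x05..0x06] <- [e3 bc]
D3: mem[0x1b..0x1c] <- [05 43]
query mem[0x1b]=0x05, mem[0x06]=0xbc, mem[0x15]=0xe3, mem[0x1c]=0x43

MEM[0x1b,0x06,0x15,0x1c] = 05 bc e3 43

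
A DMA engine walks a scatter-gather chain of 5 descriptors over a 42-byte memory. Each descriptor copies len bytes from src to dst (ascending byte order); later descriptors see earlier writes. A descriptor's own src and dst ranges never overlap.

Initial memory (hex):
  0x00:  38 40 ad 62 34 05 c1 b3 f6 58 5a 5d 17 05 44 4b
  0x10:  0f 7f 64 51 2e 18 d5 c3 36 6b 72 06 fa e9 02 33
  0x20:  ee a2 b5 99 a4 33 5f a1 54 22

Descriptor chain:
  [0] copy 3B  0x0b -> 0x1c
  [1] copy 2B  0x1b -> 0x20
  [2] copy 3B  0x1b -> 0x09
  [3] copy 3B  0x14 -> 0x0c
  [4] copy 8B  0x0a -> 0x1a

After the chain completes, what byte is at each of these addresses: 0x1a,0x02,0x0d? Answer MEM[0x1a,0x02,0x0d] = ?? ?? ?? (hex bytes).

MEM[0x1a,0x02,0x0d] = 5d ad 18

D0: mem[0x1c..0x1e] <- [5d 17 05]
D1: mem[0x20..0x21] <- [06 5d]
D2: mem[0x09..0x0b] <- [06 5d 17]
D3: mem[0x0c..0x0e] <- [2e 18 d5]
D4: mem[0x1a..0x21] <- [5d 17 2e 18 d5 4b 0f 7f]
query mem[0x1a]=0x5d, mem[0x02]=0xad, mem[0x0d]=0x18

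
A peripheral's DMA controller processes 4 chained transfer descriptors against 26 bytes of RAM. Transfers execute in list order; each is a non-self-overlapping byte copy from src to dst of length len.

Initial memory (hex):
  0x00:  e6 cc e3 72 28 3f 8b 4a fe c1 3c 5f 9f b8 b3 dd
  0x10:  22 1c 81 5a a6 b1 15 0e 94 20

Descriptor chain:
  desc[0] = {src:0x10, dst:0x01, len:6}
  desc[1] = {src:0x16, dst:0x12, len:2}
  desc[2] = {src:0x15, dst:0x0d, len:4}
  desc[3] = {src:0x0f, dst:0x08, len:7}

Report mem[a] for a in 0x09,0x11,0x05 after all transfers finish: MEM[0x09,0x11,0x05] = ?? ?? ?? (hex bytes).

D0: mem[0x01..0x06] <- [22 1c 81 5a a6 b1]
D1: mem[0x12..0x13] <- [15 0e]
D2: mem[0x0d..0x10] <- [b1 15 0e 94]
D3: mem[0x08..0x0e] <- [0e 94 1c 15 0e a6 b1]
query mem[0x09]=0x94, mem[0x11]=0x1c, mem[0x05]=0xa6

MEM[0x09,0x11,0x05] = 94 1c a6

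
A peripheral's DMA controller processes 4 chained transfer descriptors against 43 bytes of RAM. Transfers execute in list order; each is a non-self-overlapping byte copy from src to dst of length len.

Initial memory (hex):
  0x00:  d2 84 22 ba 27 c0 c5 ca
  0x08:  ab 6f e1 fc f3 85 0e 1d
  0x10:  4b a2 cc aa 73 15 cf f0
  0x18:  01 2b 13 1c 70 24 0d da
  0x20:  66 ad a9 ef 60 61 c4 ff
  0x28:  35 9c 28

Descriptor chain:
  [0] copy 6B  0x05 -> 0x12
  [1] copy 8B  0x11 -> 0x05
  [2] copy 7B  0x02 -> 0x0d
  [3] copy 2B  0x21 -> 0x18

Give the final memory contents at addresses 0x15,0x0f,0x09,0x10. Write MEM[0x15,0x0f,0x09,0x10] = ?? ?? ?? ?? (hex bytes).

MEM[0x15,0x0f,0x09,0x10] = ab 27 ab a2

[0] 0x05->0x12 len=6 : c0 c5 ca ab 6f e1
[1] 0x11->0x05 len=8 : a2 c0 c5 ca ab 6f e1 01
[2] 0x02->0x0d len=7 : 22 ba 27 a2 c0 c5 ca
[3] 0x21->0x18 len=2 : ad a9
query mem[0x15]=0xab, mem[0x0f]=0x27, mem[0x09]=0xab, mem[0x10]=0xa2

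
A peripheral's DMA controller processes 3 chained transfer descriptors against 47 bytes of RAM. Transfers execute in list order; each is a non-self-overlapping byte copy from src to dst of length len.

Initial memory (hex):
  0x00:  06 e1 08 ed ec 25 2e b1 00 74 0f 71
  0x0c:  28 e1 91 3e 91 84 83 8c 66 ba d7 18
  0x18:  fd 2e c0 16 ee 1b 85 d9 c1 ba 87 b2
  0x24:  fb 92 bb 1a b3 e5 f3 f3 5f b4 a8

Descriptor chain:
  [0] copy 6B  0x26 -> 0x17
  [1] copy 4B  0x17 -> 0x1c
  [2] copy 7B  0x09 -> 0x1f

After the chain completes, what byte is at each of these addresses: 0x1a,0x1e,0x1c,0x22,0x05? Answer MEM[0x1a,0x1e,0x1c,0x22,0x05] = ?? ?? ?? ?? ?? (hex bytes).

[0] 0x26->0x17 len=6 : bb 1a b3 e5 f3 f3
[1] 0x17->0x1c len=4 : bb 1a b3 e5
[2] 0x09->0x1f len=7 : 74 0f 71 28 e1 91 3e
query mem[0x1a]=0xe5, mem[0x1e]=0xb3, mem[0x1c]=0xbb, mem[0x22]=0x28, mem[0x05]=0x25

MEM[0x1a,0x1e,0x1c,0x22,0x05] = e5 b3 bb 28 25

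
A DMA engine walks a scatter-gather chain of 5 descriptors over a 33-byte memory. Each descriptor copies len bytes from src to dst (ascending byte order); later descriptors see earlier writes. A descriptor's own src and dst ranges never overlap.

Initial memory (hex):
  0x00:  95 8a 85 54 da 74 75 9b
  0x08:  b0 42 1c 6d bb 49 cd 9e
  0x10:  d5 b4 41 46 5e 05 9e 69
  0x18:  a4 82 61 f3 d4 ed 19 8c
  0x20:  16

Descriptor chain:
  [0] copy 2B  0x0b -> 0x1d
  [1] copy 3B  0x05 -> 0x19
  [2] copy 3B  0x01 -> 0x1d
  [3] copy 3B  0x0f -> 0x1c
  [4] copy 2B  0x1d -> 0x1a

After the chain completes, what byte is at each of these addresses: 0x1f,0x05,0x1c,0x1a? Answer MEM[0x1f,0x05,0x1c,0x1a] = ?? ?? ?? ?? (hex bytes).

[0] 0x0b->0x1d len=2 : 6d bb
[1] 0x05->0x19 len=3 : 74 75 9b
[2] 0x01->0x1d len=3 : 8a 85 54
[3] 0x0f->0x1c len=3 : 9e d5 b4
[4] 0x1d->0x1a len=2 : d5 b4
query mem[0x1f]=0x54, mem[0x05]=0x74, mem[0x1c]=0x9e, mem[0x1a]=0xd5

MEM[0x1f,0x05,0x1c,0x1a] = 54 74 9e d5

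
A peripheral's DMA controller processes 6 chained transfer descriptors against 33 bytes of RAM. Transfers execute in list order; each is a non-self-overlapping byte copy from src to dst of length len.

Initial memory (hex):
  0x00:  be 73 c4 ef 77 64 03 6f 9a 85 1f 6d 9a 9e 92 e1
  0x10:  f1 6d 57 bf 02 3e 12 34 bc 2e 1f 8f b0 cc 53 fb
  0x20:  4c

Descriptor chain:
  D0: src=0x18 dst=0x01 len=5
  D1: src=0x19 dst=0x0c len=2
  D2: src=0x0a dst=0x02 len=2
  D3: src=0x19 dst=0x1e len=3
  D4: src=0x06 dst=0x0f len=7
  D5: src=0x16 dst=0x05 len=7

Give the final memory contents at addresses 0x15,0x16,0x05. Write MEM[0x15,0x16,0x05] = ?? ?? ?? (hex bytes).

#0 dst[0x01+5] := {0xbc,0x2e,0x1f,0x8f,0xb0}
#1 dst[0x0c+2] := {0x2e,0x1f}
#2 dst[0x02+2] := {0x1f,0x6d}
#3 dst[0x1e+3] := {0x2e,0x1f,0x8f}
#4 dst[0x0f+7] := {0x03,0x6f,0x9a,0x85,0x1f,0x6d,0x2e}
#5 dst[0x05+7] := {0x12,0x34,0xbc,0x2e,0x1f,0x8f,0xb0}
query mem[0x15]=0x2e, mem[0x16]=0x12, mem[0x05]=0x12

MEM[0x15,0x16,0x05] = 2e 12 12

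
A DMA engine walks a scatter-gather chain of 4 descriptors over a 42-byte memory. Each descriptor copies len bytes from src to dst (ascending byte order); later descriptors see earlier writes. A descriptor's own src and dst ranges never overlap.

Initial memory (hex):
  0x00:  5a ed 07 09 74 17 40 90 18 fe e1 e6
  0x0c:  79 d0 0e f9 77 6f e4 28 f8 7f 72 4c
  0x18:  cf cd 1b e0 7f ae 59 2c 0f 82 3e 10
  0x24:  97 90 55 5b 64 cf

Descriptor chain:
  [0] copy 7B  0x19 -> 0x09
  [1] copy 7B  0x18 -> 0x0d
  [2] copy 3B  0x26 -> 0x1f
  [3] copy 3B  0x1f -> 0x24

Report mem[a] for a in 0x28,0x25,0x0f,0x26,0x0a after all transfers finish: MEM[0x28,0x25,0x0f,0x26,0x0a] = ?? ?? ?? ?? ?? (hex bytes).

#0 dst[0x09+7] := {0xcd,0x1b,0xe0,0x7f,0xae,0x59,0x2c}
#1 dst[0x0d+7] := {0xcf,0xcd,0x1b,0xe0,0x7f,0xae,0x59}
#2 dst[0x1f+3] := {0x55,0x5b,0x64}
#3 dst[0x24+3] := {0x55,0x5b,0x64}
query mem[0x28]=0x64, mem[0x25]=0x5b, mem[0x0f]=0x1b, mem[0x26]=0x64, mem[0x0a]=0x1b

MEM[0x28,0x25,0x0f,0x26,0x0a] = 64 5b 1b 64 1b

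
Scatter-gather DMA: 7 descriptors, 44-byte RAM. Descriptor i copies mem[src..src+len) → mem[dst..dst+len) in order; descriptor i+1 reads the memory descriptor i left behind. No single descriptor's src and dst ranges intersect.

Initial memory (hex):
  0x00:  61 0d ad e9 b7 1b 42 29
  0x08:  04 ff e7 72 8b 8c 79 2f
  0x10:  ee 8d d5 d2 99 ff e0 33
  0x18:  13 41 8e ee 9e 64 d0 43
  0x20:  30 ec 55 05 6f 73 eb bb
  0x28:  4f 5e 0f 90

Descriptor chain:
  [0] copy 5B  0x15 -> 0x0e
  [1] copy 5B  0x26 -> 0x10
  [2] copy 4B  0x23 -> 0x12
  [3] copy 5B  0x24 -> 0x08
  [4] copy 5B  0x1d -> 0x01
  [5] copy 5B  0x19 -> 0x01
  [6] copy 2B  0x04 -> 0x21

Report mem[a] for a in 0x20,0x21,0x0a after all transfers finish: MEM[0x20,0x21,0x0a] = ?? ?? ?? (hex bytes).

#0 dst[0x0e+5] := {0xff,0xe0,0x33,0x13,0x41}
#1 dst[0x10+5] := {0xeb,0xbb,0x4f,0x5e,0x0f}
#2 dst[0x12+4] := {0x05,0x6f,0x73,0xeb}
#3 dst[0x08+5] := {0x6f,0x73,0xeb,0xbb,0x4f}
#4 dst[0x01+5] := {0x64,0xd0,0x43,0x30,0xec}
#5 dst[0x01+5] := {0x41,0x8e,0xee,0x9e,0x64}
#6 dst[0x21+2] := {0x9e,0x64}
query mem[0x20]=0x30, mem[0x21]=0x9e, mem[0x0a]=0xeb

MEM[0x20,0x21,0x0a] = 30 9e eb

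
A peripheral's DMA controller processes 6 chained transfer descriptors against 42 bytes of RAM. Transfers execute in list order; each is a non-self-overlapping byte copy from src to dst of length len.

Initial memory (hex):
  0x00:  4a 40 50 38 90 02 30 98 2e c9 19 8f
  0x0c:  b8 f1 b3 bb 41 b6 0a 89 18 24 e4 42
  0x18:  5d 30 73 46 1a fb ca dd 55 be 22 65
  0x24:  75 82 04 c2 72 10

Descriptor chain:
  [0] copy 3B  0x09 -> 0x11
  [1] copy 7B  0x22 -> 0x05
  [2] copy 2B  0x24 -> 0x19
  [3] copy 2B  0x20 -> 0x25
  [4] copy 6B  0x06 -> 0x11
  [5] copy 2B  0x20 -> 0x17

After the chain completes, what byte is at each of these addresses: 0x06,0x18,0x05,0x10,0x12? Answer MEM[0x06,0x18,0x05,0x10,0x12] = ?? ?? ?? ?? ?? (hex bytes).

MEM[0x06,0x18,0x05,0x10,0x12] = 65 be 22 41 75

#0 dst[0x11+3] := {0xc9,0x19,0x8f}
#1 dst[0x05+7] := {0x22,0x65,0x75,0x82,0x04,0xc2,0x72}
#2 dst[0x19+2] := {0x75,0x82}
#3 dst[0x25+2] := {0x55,0xbe}
#4 dst[0x11+6] := {0x65,0x75,0x82,0x04,0xc2,0x72}
#5 dst[0x17+2] := {0x55,0xbe}
query mem[0x06]=0x65, mem[0x18]=0xbe, mem[0x05]=0x22, mem[0x10]=0x41, mem[0x12]=0x75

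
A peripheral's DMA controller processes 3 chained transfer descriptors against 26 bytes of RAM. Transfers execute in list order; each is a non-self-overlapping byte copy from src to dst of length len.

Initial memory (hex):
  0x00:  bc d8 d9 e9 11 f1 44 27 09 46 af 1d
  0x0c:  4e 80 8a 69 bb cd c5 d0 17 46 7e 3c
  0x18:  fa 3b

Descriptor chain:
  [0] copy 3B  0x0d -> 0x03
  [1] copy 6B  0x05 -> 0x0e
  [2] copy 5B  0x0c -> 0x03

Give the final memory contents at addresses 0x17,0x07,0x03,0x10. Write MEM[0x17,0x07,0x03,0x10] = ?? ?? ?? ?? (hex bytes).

MEM[0x17,0x07,0x03,0x10] = 3c 27 4e 27

#0 dst[0x03+3] := {0x80,0x8a,0x69}
#1 dst[0x0e+6] := {0x69,0x44,0x27,0x09,0x46,0xaf}
#2 dst[0x03+5] := {0x4e,0x80,0x69,0x44,0x27}
query mem[0x17]=0x3c, mem[0x07]=0x27, mem[0x03]=0x4e, mem[0x10]=0x27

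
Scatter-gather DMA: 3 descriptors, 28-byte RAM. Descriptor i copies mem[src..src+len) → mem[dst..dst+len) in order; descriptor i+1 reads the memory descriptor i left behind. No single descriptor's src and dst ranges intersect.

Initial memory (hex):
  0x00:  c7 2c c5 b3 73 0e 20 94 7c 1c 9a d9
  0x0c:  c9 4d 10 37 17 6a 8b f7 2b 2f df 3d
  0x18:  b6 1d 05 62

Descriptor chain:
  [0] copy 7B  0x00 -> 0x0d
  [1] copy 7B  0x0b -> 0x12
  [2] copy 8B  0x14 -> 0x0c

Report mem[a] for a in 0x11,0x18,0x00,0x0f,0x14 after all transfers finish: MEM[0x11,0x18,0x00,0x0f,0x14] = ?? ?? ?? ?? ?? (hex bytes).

MEM[0x11,0x18,0x00,0x0f,0x14] = 1d 73 c7 b3 c7

[0] 0x00->0x0d len=7 : c7 2c c5 b3 73 0e 20
[1] 0x0b->0x12 len=7 : d9 c9 c7 2c c5 b3 73
[2] 0x14->0x0c len=8 : c7 2c c5 b3 73 1d 05 62
query mem[0x11]=0x1d, mem[0x18]=0x73, mem[0x00]=0xc7, mem[0x0f]=0xb3, mem[0x14]=0xc7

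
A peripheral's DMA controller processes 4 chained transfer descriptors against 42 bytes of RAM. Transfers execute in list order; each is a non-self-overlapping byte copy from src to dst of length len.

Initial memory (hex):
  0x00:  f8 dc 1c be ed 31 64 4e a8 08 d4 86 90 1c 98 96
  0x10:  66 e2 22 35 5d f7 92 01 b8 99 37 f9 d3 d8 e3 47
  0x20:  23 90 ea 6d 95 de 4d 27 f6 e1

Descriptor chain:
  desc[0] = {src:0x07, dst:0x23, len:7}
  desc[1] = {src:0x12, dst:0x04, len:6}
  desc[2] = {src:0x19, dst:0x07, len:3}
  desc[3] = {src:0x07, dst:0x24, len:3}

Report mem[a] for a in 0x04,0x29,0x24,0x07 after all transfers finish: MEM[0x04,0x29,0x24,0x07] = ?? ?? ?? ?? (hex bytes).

  after D0: wrote 7B at 0x23 = 4ea808d486901c
  after D1: wrote 6B at 0x04 = 22355df79201
  after D2: wrote 3B at 0x07 = 9937f9
  after D3: wrote 3B at 0x24 = 9937f9
query mem[0x04]=0x22, mem[0x29]=0x1c, mem[0x24]=0x99, mem[0x07]=0x99

MEM[0x04,0x29,0x24,0x07] = 22 1c 99 99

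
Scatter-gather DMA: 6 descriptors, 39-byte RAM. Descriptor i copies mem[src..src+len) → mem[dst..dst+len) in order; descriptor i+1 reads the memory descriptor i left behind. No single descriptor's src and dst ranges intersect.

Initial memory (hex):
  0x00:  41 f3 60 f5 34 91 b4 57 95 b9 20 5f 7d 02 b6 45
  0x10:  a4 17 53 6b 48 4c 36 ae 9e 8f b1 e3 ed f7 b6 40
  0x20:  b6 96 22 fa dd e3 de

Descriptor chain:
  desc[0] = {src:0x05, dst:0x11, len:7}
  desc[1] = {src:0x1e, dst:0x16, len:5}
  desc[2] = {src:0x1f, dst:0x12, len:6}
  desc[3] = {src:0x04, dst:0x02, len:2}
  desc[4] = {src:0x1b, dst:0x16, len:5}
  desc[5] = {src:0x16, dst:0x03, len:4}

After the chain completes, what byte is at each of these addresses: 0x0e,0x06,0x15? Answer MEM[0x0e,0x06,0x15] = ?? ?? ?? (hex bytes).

MEM[0x0e,0x06,0x15] = b6 b6 22

#0 dst[0x11+7] := {0x91,0xb4,0x57,0x95,0xb9,0x20,0x5f}
#1 dst[0x16+5] := {0xb6,0x40,0xb6,0x96,0x22}
#2 dst[0x12+6] := {0x40,0xb6,0x96,0x22,0xfa,0xdd}
#3 dst[0x02+2] := {0x34,0x91}
#4 dst[0x16+5] := {0xe3,0xed,0xf7,0xb6,0x40}
#5 dst[0x03+4] := {0xe3,0xed,0xf7,0xb6}
query mem[0x0e]=0xb6, mem[0x06]=0xb6, mem[0x15]=0x22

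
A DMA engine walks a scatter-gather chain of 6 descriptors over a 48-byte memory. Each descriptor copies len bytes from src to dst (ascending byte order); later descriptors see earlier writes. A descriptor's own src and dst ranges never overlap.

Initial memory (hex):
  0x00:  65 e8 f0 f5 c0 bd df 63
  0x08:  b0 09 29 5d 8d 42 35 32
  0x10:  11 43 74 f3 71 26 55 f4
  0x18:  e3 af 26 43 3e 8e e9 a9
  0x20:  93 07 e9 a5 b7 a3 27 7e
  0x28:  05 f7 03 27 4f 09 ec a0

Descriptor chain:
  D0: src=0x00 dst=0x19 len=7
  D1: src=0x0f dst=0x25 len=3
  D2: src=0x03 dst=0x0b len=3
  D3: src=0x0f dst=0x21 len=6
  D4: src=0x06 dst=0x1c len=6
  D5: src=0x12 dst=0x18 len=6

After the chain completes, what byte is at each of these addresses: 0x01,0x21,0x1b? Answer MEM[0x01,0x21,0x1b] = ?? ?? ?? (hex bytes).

[0] 0x00->0x19 len=7 : 65 e8 f0 f5 c0 bd df
[1] 0x0f->0x25 len=3 : 32 11 43
[2] 0x03->0x0b len=3 : f5 c0 bd
[3] 0x0f->0x21 len=6 : 32 11 43 74 f3 71
[4] 0x06->0x1c len=6 : df 63 b0 09 29 f5
[5] 0x12->0x18 len=6 : 74 f3 71 26 55 f4
query mem[0x01]=0xe8, mem[0x21]=0xf5, mem[0x1b]=0x26

MEM[0x01,0x21,0x1b] = e8 f5 26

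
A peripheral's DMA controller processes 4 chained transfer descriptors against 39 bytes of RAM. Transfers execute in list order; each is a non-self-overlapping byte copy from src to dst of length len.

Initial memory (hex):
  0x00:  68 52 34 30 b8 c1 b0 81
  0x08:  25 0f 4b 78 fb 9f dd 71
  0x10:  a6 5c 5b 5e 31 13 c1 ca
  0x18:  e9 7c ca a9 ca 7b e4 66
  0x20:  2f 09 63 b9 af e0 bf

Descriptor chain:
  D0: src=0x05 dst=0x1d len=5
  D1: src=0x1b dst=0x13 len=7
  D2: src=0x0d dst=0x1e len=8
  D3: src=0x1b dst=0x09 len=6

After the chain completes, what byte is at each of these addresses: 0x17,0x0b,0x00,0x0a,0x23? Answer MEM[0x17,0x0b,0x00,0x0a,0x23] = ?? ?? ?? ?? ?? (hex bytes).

MEM[0x17,0x0b,0x00,0x0a,0x23] = 81 c1 68 ca 5b

D0: mem[0x1d..0x21] <- [c1 b0 81 25 0f]
D1: mem[0x13..0x19] <- [a9 ca c1 b0 81 25 0f]
D2: mem[0x1e..0x25] <- [9f dd 71 a6 5c 5b a9 ca]
D3: mem[0x09..0x0e] <- [a9 ca c1 9f dd 71]
query mem[0x17]=0x81, mem[0x0b]=0xc1, mem[0x00]=0x68, mem[0x0a]=0xca, mem[0x23]=0x5b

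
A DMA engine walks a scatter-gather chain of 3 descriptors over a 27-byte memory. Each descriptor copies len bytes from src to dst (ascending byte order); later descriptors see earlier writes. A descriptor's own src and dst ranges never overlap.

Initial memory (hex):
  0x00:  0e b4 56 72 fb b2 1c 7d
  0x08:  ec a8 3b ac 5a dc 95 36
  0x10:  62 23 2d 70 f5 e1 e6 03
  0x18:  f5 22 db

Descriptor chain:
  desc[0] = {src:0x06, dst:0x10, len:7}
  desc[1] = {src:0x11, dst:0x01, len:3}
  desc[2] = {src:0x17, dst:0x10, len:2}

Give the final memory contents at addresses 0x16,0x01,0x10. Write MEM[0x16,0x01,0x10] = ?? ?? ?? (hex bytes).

#0 dst[0x10+7] := {0x1c,0x7d,0xec,0xa8,0x3b,0xac,0x5a}
#1 dst[0x01+3] := {0x7d,0xec,0xa8}
#2 dst[0x10+2] := {0x03,0xf5}
query mem[0x16]=0x5a, mem[0x01]=0x7d, mem[0x10]=0x03

MEM[0x16,0x01,0x10] = 5a 7d 03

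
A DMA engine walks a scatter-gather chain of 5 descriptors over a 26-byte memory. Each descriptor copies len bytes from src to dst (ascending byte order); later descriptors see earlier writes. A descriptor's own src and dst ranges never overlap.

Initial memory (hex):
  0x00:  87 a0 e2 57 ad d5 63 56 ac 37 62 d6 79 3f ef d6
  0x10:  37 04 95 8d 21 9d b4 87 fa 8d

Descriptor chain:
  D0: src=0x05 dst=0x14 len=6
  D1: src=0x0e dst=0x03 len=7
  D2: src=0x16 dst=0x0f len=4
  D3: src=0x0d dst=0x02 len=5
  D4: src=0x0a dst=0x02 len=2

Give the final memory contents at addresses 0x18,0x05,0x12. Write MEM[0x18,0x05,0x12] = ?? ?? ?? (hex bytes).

  after D0: wrote 6B at 0x14 = d56356ac3762
  after D1: wrote 7B at 0x03 = efd63704958dd5
  after D2: wrote 4B at 0x0f = 56ac3762
  after D3: wrote 5B at 0x02 = 3fef56ac37
  after D4: wrote 2B at 0x02 = 62d6
query mem[0x18]=0x37, mem[0x05]=0xac, mem[0x12]=0x62

MEM[0x18,0x05,0x12] = 37 ac 62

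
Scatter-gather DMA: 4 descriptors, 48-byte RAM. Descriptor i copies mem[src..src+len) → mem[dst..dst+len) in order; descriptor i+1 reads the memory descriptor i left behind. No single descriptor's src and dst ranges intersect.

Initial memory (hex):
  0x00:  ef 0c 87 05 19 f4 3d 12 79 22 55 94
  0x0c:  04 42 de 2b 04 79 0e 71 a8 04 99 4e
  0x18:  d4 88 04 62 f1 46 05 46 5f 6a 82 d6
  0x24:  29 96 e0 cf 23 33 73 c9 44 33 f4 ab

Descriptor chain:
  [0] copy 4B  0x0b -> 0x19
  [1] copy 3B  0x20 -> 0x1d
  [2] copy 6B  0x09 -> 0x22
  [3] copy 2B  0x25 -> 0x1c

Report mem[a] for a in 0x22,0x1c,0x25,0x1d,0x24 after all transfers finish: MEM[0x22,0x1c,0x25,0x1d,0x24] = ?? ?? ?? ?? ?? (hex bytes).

#0 dst[0x19+4] := {0x94,0x04,0x42,0xde}
#1 dst[0x1d+3] := {0x5f,0x6a,0x82}
#2 dst[0x22+6] := {0x22,0x55,0x94,0x04,0x42,0xde}
#3 dst[0x1c+2] := {0x04,0x42}
query mem[0x22]=0x22, mem[0x1c]=0x04, mem[0x25]=0x04, mem[0x1d]=0x42, mem[0x24]=0x94

MEM[0x22,0x1c,0x25,0x1d,0x24] = 22 04 04 42 94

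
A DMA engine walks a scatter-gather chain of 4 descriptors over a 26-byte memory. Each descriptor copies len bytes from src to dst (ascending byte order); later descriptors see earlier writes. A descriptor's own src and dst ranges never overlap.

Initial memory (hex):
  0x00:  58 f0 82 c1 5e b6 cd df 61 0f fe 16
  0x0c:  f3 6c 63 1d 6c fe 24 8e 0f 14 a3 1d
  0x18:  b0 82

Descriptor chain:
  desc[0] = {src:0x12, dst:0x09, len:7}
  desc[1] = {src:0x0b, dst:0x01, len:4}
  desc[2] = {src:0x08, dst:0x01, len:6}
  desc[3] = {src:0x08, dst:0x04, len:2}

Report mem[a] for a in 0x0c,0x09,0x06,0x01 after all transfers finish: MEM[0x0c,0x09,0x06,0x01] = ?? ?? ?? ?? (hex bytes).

#0 dst[0x09+7] := {0x24,0x8e,0x0f,0x14,0xa3,0x1d,0xb0}
#1 dst[0x01+4] := {0x0f,0x14,0xa3,0x1d}
#2 dst[0x01+6] := {0x61,0x24,0x8e,0x0f,0x14,0xa3}
#3 dst[0x04+2] := {0x61,0x24}
query mem[0x0c]=0x14, mem[0x09]=0x24, mem[0x06]=0xa3, mem[0x01]=0x61

MEM[0x0c,0x09,0x06,0x01] = 14 24 a3 61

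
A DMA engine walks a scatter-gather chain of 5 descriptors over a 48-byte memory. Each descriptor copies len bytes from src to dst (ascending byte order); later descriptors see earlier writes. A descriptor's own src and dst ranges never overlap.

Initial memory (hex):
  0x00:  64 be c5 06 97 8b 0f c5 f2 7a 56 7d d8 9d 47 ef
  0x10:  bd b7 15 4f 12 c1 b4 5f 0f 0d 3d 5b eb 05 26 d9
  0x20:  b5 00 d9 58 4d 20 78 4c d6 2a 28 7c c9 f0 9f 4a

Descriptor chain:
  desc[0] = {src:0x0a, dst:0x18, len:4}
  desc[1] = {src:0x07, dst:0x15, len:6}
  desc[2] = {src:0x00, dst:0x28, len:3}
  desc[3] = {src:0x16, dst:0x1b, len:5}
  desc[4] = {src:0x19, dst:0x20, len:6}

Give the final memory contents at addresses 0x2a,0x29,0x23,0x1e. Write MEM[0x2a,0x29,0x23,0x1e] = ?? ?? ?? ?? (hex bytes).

#0 dst[0x18+4] := {0x56,0x7d,0xd8,0x9d}
#1 dst[0x15+6] := {0xc5,0xf2,0x7a,0x56,0x7d,0xd8}
#2 dst[0x28+3] := {0x64,0xbe,0xc5}
#3 dst[0x1b+5] := {0xf2,0x7a,0x56,0x7d,0xd8}
#4 dst[0x20+6] := {0x7d,0xd8,0xf2,0x7a,0x56,0x7d}
query mem[0x2a]=0xc5, mem[0x29]=0xbe, mem[0x23]=0x7a, mem[0x1e]=0x7d

MEM[0x2a,0x29,0x23,0x1e] = c5 be 7a 7d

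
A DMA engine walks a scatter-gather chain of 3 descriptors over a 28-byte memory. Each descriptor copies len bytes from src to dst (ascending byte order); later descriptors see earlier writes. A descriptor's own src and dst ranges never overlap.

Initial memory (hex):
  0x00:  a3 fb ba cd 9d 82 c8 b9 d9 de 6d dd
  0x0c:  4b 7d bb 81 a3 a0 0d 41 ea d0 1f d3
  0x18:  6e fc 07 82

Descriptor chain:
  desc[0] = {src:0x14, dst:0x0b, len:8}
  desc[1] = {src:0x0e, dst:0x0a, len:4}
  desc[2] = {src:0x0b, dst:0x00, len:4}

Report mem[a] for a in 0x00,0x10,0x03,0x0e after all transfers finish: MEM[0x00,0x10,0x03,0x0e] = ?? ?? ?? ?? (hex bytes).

MEM[0x00,0x10,0x03,0x0e] = 6e fc d3 d3

D0: mem[0x0b..0x12] <- [ea d0 1f d3 6e fc 07 82]
D1: mem[0x0a..0x0d] <- [d3 6e fc 07]
D2: mem[0x00..0x03] <- [6e fc 07 d3]
query mem[0x00]=0x6e, mem[0x10]=0xfc, mem[0x03]=0xd3, mem[0x0e]=0xd3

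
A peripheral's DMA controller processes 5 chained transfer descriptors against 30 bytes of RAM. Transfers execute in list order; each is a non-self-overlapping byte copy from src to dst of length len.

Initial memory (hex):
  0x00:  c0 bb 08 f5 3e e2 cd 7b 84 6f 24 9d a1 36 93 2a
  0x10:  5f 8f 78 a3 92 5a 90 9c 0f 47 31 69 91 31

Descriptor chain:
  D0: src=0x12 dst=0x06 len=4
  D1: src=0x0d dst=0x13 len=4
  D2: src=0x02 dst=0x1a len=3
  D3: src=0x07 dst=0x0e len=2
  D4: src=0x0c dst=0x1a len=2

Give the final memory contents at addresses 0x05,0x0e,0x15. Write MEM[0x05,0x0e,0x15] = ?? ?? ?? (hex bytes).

  after D0: wrote 4B at 0x06 = 78a3925a
  after D1: wrote 4B at 0x13 = 36932a5f
  after D2: wrote 3B at 0x1a = 08f53e
  after D3: wrote 2B at 0x0e = a392
  after D4: wrote 2B at 0x1a = a136
query mem[0x05]=0xe2, mem[0x0e]=0xa3, mem[0x15]=0x2a

MEM[0x05,0x0e,0x15] = e2 a3 2a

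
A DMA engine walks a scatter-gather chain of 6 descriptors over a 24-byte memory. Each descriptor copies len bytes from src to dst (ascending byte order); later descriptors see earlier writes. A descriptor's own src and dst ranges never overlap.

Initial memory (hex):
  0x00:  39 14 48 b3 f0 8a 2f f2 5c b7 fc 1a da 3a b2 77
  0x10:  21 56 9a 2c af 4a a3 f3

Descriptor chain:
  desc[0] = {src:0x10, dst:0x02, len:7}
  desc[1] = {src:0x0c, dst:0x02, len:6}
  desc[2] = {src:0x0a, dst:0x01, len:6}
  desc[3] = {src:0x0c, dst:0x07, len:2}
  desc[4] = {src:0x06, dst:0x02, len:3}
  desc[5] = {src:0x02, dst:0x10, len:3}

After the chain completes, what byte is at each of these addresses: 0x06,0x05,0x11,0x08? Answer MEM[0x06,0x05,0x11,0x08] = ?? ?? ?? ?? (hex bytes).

MEM[0x06,0x05,0x11,0x08] = 77 b2 da 3a

  after D0: wrote 7B at 0x02 = 21569a2caf4aa3
  after D1: wrote 6B at 0x02 = da3ab2772156
  after D2: wrote 6B at 0x01 = fc1ada3ab277
  after D3: wrote 2B at 0x07 = da3a
  after D4: wrote 3B at 0x02 = 77da3a
  after D5: wrote 3B at 0x10 = 77da3a
query mem[0x06]=0x77, mem[0x05]=0xb2, mem[0x11]=0xda, mem[0x08]=0x3a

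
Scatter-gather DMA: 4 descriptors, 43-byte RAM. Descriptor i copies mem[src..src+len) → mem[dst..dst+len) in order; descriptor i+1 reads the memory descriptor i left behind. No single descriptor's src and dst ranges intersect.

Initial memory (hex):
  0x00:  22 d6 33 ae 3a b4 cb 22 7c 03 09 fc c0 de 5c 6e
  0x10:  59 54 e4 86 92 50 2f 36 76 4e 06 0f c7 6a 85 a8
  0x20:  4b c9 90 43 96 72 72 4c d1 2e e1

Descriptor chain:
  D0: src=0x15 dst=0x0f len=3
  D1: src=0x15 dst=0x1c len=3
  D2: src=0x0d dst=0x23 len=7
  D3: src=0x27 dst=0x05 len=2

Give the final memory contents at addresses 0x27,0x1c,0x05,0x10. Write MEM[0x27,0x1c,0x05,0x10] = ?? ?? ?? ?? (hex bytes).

D0: mem[0x0f..0x11] <- [50 2f 36]
D1: mem[0x1c..0x1e] <- [50 2f 36]
D2: mem[0x23..0x29] <- [de 5c 50 2f 36 e4 86]
D3: mem[0x05..0x06] <- [36 e4]
query mem[0x27]=0x36, mem[0x1c]=0x50, mem[0x05]=0x36, mem[0x10]=0x2f

MEM[0x27,0x1c,0x05,0x10] = 36 50 36 2f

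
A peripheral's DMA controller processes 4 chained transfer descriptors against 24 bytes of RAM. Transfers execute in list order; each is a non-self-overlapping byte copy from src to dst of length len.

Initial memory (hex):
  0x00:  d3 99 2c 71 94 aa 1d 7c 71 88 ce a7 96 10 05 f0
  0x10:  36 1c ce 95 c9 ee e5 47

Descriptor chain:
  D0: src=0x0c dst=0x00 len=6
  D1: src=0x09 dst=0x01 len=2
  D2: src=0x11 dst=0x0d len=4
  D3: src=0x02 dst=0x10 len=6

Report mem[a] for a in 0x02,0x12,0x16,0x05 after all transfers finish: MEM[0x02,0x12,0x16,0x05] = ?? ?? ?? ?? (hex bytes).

#0 dst[0x00+6] := {0x96,0x10,0x05,0xf0,0x36,0x1c}
#1 dst[0x01+2] := {0x88,0xce}
#2 dst[0x0d+4] := {0x1c,0xce,0x95,0xc9}
#3 dst[0x10+6] := {0xce,0xf0,0x36,0x1c,0x1d,0x7c}
query mem[0x02]=0xce, mem[0x12]=0x36, mem[0x16]=0xe5, mem[0x05]=0x1c

MEM[0x02,0x12,0x16,0x05] = ce 36 e5 1c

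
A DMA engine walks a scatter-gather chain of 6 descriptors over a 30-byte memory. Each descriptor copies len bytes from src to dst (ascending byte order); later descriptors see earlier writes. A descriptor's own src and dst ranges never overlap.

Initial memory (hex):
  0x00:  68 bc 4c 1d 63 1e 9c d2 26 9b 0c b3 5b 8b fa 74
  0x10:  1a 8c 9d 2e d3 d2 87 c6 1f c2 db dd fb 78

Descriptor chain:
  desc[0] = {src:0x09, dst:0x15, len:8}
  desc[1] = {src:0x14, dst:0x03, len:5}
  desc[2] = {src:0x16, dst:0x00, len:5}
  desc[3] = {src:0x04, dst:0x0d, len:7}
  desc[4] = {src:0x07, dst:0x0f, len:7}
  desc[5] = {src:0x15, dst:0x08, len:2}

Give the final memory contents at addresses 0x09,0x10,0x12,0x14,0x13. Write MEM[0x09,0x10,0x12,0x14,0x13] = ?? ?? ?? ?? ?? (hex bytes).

#0 dst[0x15+8] := {0x9b,0x0c,0xb3,0x5b,0x8b,0xfa,0x74,0x1a}
#1 dst[0x03+5] := {0xd3,0x9b,0x0c,0xb3,0x5b}
#2 dst[0x00+5] := {0x0c,0xb3,0x5b,0x8b,0xfa}
#3 dst[0x0d+7] := {0xfa,0x0c,0xb3,0x5b,0x26,0x9b,0x0c}
#4 dst[0x0f+7] := {0x5b,0x26,0x9b,0x0c,0xb3,0x5b,0xfa}
#5 dst[0x08+2] := {0xfa,0x0c}
query mem[0x09]=0x0c, mem[0x10]=0x26, mem[0x12]=0x0c, mem[0x14]=0x5b, mem[0x13]=0xb3

MEM[0x09,0x10,0x12,0x14,0x13] = 0c 26 0c 5b b3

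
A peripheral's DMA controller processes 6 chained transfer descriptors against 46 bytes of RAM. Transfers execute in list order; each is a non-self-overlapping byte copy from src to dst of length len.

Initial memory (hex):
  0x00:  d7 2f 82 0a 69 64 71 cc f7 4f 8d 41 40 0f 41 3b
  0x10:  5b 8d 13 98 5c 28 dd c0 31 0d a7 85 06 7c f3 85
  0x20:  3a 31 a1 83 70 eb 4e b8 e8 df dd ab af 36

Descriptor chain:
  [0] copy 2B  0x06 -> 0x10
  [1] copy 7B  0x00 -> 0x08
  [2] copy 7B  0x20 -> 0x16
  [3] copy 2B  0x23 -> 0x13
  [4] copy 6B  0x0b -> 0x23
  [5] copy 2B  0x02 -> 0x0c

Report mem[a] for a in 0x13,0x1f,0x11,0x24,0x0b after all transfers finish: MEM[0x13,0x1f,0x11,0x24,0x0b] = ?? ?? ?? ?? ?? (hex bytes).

D0: mem[0x10..0x11] <- [71 cc]
D1: mem[0x08..0x0e] <- [d7 2f 82 0a 69 64 71]
D2: mem[0x16..0x1c] <- [3a 31 a1 83 70 eb 4e]
D3: mem[0x13..0x14] <- [83 70]
D4: mem[0x23..0x28] <- [0a 69 64 71 3b 71]
D5: mem[0x0c..0x0d] <- [82 0a]
query mem[0x13]=0x83, mem[0x1f]=0x85, mem[0x11]=0xcc, mem[0x24]=0x69, mem[0x0b]=0x0a

MEM[0x13,0x1f,0x11,0x24,0x0b] = 83 85 cc 69 0a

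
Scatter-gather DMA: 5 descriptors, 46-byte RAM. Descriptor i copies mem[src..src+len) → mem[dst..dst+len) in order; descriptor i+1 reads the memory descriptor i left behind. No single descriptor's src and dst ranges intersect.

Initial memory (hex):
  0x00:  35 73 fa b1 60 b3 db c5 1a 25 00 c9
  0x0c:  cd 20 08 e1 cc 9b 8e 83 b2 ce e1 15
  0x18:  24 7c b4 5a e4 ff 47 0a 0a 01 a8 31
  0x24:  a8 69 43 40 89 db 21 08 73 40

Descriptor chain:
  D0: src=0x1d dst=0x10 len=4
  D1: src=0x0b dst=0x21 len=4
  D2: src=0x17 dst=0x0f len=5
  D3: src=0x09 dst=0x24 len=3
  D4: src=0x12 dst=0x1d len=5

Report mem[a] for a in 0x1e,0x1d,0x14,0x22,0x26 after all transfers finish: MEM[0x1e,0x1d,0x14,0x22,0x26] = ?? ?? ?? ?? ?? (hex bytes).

[0] 0x1d->0x10 len=4 : ff 47 0a 0a
[1] 0x0b->0x21 len=4 : c9 cd 20 08
[2] 0x17->0x0f len=5 : 15 24 7c b4 5a
[3] 0x09->0x24 len=3 : 25 00 c9
[4] 0x12->0x1d len=5 : b4 5a b2 ce e1
query mem[0x1e]=0x5a, mem[0x1d]=0xb4, mem[0x14]=0xb2, mem[0x22]=0xcd, mem[0x26]=0xc9

MEM[0x1e,0x1d,0x14,0x22,0x26] = 5a b4 b2 cd c9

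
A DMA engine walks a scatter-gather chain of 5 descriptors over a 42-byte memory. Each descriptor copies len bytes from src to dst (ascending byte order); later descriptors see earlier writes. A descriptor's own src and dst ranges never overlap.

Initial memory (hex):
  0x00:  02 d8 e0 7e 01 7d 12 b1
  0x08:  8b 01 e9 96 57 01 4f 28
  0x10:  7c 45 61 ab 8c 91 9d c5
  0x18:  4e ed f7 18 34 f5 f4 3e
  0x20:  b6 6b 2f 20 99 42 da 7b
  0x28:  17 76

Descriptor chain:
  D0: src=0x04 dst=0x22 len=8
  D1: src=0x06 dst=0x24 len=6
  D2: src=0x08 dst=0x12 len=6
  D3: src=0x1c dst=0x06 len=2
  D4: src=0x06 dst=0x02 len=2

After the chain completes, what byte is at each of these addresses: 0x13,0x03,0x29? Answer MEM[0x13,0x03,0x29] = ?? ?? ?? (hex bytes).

  after D0: wrote 8B at 0x22 = 017d12b18b01e996
  after D1: wrote 6B at 0x24 = 12b18b01e996
  after D2: wrote 6B at 0x12 = 8b01e9965701
  after D3: wrote 2B at 0x06 = 34f5
  after D4: wrote 2B at 0x02 = 34f5
query mem[0x13]=0x01, mem[0x03]=0xf5, mem[0x29]=0x96

MEM[0x13,0x03,0x29] = 01 f5 96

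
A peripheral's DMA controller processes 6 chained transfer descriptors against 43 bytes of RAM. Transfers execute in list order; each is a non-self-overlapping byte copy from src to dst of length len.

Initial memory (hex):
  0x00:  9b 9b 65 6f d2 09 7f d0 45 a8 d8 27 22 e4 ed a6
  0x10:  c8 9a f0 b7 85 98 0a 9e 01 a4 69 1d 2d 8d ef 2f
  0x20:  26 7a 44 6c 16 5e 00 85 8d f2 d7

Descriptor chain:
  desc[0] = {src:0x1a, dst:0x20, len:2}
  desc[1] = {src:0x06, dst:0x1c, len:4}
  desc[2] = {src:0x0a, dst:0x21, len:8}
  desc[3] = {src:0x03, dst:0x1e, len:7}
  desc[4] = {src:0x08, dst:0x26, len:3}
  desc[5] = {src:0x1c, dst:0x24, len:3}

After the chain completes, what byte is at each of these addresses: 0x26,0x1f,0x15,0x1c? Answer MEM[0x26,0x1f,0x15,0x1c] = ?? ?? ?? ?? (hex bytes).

MEM[0x26,0x1f,0x15,0x1c] = 6f d2 98 7f

  after D0: wrote 2B at 0x20 = 691d
  after D1: wrote 4B at 0x1c = 7fd045a8
  after D2: wrote 8B at 0x21 = d82722e4eda6c89a
  after D3: wrote 7B at 0x1e = 6fd2097fd045a8
  after D4: wrote 3B at 0x26 = 45a8d8
  after D5: wrote 3B at 0x24 = 7fd06f
query mem[0x26]=0x6f, mem[0x1f]=0xd2, mem[0x15]=0x98, mem[0x1c]=0x7f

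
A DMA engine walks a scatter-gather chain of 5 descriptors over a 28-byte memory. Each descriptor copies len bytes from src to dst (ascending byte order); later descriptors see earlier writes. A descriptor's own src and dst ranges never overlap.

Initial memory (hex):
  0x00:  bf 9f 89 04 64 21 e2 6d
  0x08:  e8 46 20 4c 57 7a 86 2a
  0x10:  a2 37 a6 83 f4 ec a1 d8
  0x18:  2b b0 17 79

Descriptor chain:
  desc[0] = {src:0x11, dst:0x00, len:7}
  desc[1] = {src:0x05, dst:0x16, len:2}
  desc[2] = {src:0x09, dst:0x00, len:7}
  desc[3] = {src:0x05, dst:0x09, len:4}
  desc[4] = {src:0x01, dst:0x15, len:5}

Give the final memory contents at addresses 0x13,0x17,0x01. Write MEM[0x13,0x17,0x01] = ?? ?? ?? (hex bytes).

D0: mem[0x00..0x06] <- [37 a6 83 f4 ec a1 d8]
D1: mem[0x16..0x17] <- [a1 d8]
D2: mem[0x00..0x06] <- [46 20 4c 57 7a 86 2a]
D3: mem[0x09..0x0c] <- [86 2a 6d e8]
D4: mem[0x15..0x19] <- [20 4c 57 7a 86]
query mem[0x13]=0x83, mem[0x17]=0x57, mem[0x01]=0x20

MEM[0x13,0x17,0x01] = 83 57 20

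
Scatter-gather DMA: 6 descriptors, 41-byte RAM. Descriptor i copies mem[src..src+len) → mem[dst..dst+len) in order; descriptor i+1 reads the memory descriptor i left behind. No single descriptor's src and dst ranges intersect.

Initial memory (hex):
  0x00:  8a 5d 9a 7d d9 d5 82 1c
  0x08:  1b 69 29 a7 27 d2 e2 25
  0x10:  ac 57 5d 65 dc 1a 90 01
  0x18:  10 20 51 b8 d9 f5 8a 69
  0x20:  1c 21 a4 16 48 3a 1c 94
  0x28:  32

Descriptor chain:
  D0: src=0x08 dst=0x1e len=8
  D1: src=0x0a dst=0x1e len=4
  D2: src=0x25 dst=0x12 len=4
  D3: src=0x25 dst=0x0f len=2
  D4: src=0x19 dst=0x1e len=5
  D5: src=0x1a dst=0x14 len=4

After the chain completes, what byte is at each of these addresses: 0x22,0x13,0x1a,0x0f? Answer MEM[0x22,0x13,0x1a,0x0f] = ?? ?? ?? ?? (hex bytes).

[0] 0x08->0x1e len=8 : 1b 69 29 a7 27 d2 e2 25
[1] 0x0a->0x1e len=4 : 29 a7 27 d2
[2] 0x25->0x12 len=4 : 25 1c 94 32
[3] 0x25->0x0f len=2 : 25 1c
[4] 0x19->0x1e len=5 : 20 51 b8 d9 f5
[5] 0x1a->0x14 len=4 : 51 b8 d9 f5
query mem[0x22]=0xf5, mem[0x13]=0x1c, mem[0x1a]=0x51, mem[0x0f]=0x25

MEM[0x22,0x13,0x1a,0x0f] = f5 1c 51 25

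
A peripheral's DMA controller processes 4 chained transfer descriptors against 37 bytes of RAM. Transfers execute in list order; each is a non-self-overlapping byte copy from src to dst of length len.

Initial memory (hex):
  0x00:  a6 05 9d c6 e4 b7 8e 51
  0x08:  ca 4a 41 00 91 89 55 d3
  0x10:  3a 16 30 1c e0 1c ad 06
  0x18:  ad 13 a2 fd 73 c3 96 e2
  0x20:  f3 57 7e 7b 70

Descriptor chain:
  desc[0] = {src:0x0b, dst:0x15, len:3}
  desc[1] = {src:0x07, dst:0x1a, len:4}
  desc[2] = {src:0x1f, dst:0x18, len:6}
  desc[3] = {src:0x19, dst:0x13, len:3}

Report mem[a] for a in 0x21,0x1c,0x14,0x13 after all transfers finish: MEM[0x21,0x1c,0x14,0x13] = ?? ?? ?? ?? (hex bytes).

#0 dst[0x15+3] := {0x00,0x91,0x89}
#1 dst[0x1a+4] := {0x51,0xca,0x4a,0x41}
#2 dst[0x18+6] := {0xe2,0xf3,0x57,0x7e,0x7b,0x70}
#3 dst[0x13+3] := {0xf3,0x57,0x7e}
query mem[0x21]=0x57, mem[0x1c]=0x7b, mem[0x14]=0x57, mem[0x13]=0xf3

MEM[0x21,0x1c,0x14,0x13] = 57 7b 57 f3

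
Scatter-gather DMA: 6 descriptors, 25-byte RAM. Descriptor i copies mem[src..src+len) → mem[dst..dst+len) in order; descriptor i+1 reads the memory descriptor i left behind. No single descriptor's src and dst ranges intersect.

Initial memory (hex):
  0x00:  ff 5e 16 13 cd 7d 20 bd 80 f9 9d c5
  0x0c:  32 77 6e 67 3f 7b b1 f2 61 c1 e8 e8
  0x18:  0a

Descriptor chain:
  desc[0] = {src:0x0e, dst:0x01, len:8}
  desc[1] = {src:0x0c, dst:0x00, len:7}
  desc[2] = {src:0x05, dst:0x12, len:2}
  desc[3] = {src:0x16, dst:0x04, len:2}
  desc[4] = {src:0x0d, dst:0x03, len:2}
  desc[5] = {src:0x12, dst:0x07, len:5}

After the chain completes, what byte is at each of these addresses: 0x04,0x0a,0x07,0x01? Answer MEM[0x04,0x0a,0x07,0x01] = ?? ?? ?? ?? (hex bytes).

[0] 0x0e->0x01 len=8 : 6e 67 3f 7b b1 f2 61 c1
[1] 0x0c->0x00 len=7 : 32 77 6e 67 3f 7b b1
[2] 0x05->0x12 len=2 : 7b b1
[3] 0x16->0x04 len=2 : e8 e8
[4] 0x0d->0x03 len=2 : 77 6e
[5] 0x12->0x07 len=5 : 7b b1 61 c1 e8
query mem[0x04]=0x6e, mem[0x0a]=0xc1, mem[0x07]=0x7b, mem[0x01]=0x77

MEM[0x04,0x0a,0x07,0x01] = 6e c1 7b 77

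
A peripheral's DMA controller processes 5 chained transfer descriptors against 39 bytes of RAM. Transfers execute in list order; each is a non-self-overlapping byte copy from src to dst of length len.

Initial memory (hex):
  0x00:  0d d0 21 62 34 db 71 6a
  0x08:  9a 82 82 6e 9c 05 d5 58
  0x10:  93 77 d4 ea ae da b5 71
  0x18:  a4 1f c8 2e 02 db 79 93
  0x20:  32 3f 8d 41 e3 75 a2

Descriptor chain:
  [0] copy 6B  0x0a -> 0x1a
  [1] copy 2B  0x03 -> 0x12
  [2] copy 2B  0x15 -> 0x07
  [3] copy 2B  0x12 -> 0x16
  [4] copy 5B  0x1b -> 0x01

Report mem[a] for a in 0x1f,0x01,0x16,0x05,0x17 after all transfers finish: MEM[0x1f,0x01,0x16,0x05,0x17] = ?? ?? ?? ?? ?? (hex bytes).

MEM[0x1f,0x01,0x16,0x05,0x17] = 58 6e 62 58 34

  after D0: wrote 6B at 0x1a = 826e9c05d558
  after D1: wrote 2B at 0x12 = 6234
  after D2: wrote 2B at 0x07 = dab5
  after D3: wrote 2B at 0x16 = 6234
  after D4: wrote 5B at 0x01 = 6e9c05d558
query mem[0x1f]=0x58, mem[0x01]=0x6e, mem[0x16]=0x62, mem[0x05]=0x58, mem[0x17]=0x34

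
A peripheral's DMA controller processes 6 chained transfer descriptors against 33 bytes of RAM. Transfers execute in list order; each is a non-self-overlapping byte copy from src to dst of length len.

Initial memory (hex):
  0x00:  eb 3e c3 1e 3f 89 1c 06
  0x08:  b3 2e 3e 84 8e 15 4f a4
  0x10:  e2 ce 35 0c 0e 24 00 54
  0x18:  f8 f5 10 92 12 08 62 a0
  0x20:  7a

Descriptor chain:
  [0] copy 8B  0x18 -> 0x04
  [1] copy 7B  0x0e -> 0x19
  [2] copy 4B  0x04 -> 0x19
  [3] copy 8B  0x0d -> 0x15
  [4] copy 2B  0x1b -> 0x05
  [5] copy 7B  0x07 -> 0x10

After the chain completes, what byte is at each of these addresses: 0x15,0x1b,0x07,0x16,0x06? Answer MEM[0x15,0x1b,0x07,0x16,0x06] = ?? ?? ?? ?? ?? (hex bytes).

MEM[0x15,0x1b,0x07,0x16,0x06] = 8e 0c 92 15 0e

[0] 0x18->0x04 len=8 : f8 f5 10 92 12 08 62 a0
[1] 0x0e->0x19 len=7 : 4f a4 e2 ce 35 0c 0e
[2] 0x04->0x19 len=4 : f8 f5 10 92
[3] 0x0d->0x15 len=8 : 15 4f a4 e2 ce 35 0c 0e
[4] 0x1b->0x05 len=2 : 0c 0e
[5] 0x07->0x10 len=7 : 92 12 08 62 a0 8e 15
query mem[0x15]=0x8e, mem[0x1b]=0x0c, mem[0x07]=0x92, mem[0x16]=0x15, mem[0x06]=0x0e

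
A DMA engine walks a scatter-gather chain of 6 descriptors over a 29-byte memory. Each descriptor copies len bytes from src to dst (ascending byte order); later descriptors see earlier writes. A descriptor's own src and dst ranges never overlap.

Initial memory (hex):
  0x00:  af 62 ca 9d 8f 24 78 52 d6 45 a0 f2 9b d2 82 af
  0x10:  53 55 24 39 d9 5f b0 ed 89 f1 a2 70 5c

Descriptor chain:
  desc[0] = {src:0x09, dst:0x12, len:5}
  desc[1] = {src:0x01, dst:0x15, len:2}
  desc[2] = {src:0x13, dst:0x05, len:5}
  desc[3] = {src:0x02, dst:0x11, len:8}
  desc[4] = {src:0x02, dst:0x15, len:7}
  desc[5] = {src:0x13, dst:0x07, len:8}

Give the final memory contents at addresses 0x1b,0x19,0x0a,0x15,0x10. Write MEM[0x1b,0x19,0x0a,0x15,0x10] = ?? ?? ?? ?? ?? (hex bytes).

[0] 0x09->0x12 len=5 : 45 a0 f2 9b d2
[1] 0x01->0x15 len=2 : 62 ca
[2] 0x13->0x05 len=5 : a0 f2 62 ca ed
[3] 0x02->0x11 len=8 : ca 9d 8f a0 f2 62 ca ed
[4] 0x02->0x15 len=7 : ca 9d 8f a0 f2 62 ca
[5] 0x13->0x07 len=8 : 8f a0 ca 9d 8f a0 f2 62
query mem[0x1b]=0xca, mem[0x19]=0xf2, mem[0x0a]=0x9d, mem[0x15]=0xca, mem[0x10]=0x53

MEM[0x1b,0x19,0x0a,0x15,0x10] = ca f2 9d ca 53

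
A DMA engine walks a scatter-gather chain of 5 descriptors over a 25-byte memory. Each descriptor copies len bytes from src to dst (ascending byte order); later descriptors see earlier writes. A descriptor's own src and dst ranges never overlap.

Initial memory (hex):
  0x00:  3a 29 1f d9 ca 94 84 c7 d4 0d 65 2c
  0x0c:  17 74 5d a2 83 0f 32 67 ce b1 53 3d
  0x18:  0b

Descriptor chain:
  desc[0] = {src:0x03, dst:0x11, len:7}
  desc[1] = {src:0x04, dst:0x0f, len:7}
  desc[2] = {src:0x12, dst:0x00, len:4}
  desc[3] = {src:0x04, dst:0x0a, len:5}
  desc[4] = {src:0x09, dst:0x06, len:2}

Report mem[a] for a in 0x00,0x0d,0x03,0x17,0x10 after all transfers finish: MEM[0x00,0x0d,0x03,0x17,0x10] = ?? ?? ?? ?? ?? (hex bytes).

MEM[0x00,0x0d,0x03,0x17,0x10] = c7 c7 65 0d 94

#0 dst[0x11+7] := {0xd9,0xca,0x94,0x84,0xc7,0xd4,0x0d}
#1 dst[0x0f+7] := {0xca,0x94,0x84,0xc7,0xd4,0x0d,0x65}
#2 dst[0x00+4] := {0xc7,0xd4,0x0d,0x65}
#3 dst[0x0a+5] := {0xca,0x94,0x84,0xc7,0xd4}
#4 dst[0x06+2] := {0x0d,0xca}
query mem[0x00]=0xc7, mem[0x0d]=0xc7, mem[0x03]=0x65, mem[0x17]=0x0d, mem[0x10]=0x94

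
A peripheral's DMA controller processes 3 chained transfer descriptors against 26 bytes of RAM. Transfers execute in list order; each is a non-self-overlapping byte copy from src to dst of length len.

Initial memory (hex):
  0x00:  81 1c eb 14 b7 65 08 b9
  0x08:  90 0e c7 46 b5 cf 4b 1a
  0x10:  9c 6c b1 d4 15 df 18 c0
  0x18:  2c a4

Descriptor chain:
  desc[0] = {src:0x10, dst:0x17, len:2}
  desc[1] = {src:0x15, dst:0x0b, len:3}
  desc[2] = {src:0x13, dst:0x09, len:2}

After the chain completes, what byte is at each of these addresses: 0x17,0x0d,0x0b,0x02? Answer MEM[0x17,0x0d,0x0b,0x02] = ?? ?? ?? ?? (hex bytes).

D0: mem[0x17..0x18] <- [9c 6c]
D1: mem[0x0b..0x0d] <- [df 18 9c]
D2: mem[0x09..0x0a] <- [d4 15]
query mem[0x17]=0x9c, mem[0x0d]=0x9c, mem[0x0b]=0xdf, mem[0x02]=0xeb

MEM[0x17,0x0d,0x0b,0x02] = 9c 9c df eb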